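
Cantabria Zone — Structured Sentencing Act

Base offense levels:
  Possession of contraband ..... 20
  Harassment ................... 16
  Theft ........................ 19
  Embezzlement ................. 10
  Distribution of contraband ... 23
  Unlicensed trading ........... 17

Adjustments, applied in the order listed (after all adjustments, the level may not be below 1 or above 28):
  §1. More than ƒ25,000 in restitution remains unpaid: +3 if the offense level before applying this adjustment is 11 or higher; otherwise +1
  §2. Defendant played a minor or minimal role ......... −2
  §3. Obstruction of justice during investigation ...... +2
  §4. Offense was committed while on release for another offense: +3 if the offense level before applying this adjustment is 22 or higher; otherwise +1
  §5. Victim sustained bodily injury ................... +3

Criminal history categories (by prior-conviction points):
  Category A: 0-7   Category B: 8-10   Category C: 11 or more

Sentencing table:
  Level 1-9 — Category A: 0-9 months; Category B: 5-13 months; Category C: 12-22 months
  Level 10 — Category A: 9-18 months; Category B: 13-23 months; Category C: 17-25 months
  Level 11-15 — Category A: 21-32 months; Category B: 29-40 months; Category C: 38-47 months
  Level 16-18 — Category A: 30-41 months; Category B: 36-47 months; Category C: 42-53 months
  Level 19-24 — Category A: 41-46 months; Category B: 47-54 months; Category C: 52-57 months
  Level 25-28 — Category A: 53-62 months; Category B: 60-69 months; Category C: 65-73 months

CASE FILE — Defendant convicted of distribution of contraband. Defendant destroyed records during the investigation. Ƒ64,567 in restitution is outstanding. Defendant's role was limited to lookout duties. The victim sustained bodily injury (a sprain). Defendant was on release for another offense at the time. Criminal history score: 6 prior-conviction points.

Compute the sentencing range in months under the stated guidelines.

53-62 months

Base offense level for distribution of contraband: 23.
§1 applies (level before this adjustment is 23 ≥ 11, so +3): 23 + 3 = 26.
§2 applies: 26 − 2 = 24.
§3 applies: 24 + 2 = 26.
§4 applies (level before this adjustment is 26 ≥ 22, so +3): 26 + 3 = 29.
§5 applies: 29 + 3 = 32.
Level 32 exceeds the maximum of 28; capped at 28.
Final offense level: 28.
Criminal history: 6 prior points → Category A (0-7).
Level 28 falls in the 25-28 band.
Grid: Level 25-28 × Category A = 53-62 months.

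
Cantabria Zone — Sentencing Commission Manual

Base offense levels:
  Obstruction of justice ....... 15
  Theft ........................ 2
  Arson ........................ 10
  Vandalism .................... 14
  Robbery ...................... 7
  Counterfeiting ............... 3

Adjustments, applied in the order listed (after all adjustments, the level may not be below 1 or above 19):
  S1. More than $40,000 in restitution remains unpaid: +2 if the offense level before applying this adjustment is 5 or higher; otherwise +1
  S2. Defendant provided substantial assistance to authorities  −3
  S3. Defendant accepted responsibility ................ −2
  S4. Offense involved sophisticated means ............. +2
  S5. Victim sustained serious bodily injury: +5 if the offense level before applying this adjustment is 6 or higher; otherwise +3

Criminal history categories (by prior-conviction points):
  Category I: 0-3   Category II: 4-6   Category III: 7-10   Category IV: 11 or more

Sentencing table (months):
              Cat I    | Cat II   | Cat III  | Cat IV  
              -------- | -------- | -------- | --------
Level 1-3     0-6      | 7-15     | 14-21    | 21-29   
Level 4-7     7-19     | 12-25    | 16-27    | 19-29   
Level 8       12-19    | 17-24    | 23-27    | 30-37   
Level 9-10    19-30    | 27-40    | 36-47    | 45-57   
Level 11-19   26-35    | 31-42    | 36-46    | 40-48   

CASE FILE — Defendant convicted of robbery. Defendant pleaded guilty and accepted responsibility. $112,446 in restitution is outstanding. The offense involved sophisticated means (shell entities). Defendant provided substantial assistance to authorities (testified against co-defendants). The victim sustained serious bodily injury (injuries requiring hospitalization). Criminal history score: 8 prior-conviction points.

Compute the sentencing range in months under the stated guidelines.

36-46 months

Base offense level for robbery: 7.
S1 applies (level before this adjustment is 7 ≥ 5, so +2): 7 + 2 = 9.
S2 applies: 9 − 3 = 6.
S3 applies: 6 − 2 = 4.
S4 applies: 4 + 2 = 6.
S5 applies (level before this adjustment is 6 ≥ 6, so +5): 6 + 5 = 11.
Final offense level: 11.
Criminal history: 8 prior points → Category III (7-10).
Level 11 falls in the 11-19 band.
Grid: Level 11-19 × Category III = 36-46 months.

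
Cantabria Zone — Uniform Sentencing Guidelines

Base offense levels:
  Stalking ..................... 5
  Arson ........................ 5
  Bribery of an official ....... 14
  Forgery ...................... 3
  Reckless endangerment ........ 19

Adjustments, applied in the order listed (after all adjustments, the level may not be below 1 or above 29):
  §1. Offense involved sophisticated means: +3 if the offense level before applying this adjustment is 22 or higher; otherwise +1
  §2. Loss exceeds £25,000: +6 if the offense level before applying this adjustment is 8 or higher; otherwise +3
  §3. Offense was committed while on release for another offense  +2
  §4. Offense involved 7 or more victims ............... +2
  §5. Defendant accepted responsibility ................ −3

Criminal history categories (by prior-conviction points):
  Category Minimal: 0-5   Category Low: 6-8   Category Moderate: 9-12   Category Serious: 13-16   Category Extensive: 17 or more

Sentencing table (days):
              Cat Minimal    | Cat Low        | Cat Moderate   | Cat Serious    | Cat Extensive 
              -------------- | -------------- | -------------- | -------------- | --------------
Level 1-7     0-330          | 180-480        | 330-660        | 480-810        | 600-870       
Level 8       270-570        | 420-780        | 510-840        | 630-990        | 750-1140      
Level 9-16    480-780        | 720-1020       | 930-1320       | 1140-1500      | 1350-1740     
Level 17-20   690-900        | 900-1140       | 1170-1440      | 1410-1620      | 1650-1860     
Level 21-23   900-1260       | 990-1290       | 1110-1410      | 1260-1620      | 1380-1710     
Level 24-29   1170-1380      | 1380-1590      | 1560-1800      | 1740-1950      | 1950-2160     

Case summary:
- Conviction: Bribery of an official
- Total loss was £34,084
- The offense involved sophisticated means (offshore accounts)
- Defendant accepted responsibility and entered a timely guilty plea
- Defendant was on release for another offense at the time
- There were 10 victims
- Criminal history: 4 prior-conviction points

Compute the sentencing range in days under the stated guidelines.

Base offense level for bribery of an official: 14.
§1 applies (level before this adjustment is 14 < 22, so +1): 14 + 1 = 15.
§2 applies (level before this adjustment is 15 ≥ 8, so +6): 15 + 6 = 21.
§3 applies: 21 + 2 = 23.
§4 applies: 23 + 2 = 25.
§5 applies: 25 − 3 = 22.
Final offense level: 22.
Criminal history: 4 prior points → Category Minimal (0-5).
Level 22 falls in the 21-23 band.
Grid: Level 21-23 × Category Minimal = 900-1260 days.

900-1260 days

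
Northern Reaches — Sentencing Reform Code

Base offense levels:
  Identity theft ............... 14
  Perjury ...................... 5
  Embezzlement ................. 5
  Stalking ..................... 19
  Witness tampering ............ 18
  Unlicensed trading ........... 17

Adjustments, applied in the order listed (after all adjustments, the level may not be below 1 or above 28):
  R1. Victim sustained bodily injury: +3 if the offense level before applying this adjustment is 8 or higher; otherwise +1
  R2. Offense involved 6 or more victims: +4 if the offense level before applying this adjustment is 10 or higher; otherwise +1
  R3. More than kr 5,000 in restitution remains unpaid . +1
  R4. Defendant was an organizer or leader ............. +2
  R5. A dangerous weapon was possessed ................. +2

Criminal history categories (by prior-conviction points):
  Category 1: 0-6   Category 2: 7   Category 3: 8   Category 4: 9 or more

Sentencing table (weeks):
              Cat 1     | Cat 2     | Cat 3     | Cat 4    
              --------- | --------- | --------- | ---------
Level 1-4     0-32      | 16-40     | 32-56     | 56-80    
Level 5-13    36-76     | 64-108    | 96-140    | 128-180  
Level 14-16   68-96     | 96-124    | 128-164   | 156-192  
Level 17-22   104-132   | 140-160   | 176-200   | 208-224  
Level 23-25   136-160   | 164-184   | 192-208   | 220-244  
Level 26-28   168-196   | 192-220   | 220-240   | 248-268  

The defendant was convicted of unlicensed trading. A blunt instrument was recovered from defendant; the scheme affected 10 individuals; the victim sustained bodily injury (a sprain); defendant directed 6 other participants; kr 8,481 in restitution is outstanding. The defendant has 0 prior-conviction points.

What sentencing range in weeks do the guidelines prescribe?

168-196 weeks

Base offense level for unlicensed trading: 17.
R1 applies (level before this adjustment is 17 ≥ 8, so +3): 17 + 3 = 20.
R2 applies (level before this adjustment is 20 ≥ 10, so +4): 20 + 4 = 24.
R3 applies: 24 + 1 = 25.
R4 applies: 25 + 2 = 27.
R5 applies: 27 + 2 = 29.
Level 29 exceeds the maximum of 28; capped at 28.
Final offense level: 28.
Criminal history: 0 prior points → Category 1 (0-6).
Level 28 falls in the 26-28 band.
Grid: Level 26-28 × Category 1 = 168-196 weeks.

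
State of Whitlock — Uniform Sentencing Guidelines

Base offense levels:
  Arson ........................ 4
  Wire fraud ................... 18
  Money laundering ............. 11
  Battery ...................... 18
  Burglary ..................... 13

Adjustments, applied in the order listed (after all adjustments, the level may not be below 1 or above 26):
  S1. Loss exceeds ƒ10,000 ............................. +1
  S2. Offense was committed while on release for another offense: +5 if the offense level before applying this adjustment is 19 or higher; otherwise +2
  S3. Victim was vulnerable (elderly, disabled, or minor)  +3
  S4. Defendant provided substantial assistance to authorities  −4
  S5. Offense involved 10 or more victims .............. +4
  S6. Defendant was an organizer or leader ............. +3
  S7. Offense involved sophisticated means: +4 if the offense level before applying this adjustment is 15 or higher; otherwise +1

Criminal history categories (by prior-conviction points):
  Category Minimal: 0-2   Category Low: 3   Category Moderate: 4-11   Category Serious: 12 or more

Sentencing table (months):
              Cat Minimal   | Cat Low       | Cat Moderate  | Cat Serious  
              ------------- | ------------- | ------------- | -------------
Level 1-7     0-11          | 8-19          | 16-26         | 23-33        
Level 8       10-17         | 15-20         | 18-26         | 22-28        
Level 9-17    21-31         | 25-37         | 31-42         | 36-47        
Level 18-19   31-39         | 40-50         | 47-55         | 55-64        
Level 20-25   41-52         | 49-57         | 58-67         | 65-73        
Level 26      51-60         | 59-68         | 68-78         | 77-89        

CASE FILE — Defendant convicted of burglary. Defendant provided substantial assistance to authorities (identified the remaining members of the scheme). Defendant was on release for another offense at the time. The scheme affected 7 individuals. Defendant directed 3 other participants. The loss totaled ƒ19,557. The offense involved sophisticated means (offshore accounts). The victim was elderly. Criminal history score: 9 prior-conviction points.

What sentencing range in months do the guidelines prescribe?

58-67 months

Base offense level for burglary: 13.
S1 applies: 13 + 1 = 14.
S2 applies (level before this adjustment is 14 < 19, so +2): 14 + 2 = 16.
S3 applies: 16 + 3 = 19.
S4 applies: 19 − 4 = 15.
S6 applies: 15 + 3 = 18.
S7 applies (level before this adjustment is 18 ≥ 15, so +4): 18 + 4 = 22.
Final offense level: 22.
Criminal history: 9 prior points → Category Moderate (4-11).
Level 22 falls in the 20-25 band.
Grid: Level 20-25 × Category Moderate = 58-67 months.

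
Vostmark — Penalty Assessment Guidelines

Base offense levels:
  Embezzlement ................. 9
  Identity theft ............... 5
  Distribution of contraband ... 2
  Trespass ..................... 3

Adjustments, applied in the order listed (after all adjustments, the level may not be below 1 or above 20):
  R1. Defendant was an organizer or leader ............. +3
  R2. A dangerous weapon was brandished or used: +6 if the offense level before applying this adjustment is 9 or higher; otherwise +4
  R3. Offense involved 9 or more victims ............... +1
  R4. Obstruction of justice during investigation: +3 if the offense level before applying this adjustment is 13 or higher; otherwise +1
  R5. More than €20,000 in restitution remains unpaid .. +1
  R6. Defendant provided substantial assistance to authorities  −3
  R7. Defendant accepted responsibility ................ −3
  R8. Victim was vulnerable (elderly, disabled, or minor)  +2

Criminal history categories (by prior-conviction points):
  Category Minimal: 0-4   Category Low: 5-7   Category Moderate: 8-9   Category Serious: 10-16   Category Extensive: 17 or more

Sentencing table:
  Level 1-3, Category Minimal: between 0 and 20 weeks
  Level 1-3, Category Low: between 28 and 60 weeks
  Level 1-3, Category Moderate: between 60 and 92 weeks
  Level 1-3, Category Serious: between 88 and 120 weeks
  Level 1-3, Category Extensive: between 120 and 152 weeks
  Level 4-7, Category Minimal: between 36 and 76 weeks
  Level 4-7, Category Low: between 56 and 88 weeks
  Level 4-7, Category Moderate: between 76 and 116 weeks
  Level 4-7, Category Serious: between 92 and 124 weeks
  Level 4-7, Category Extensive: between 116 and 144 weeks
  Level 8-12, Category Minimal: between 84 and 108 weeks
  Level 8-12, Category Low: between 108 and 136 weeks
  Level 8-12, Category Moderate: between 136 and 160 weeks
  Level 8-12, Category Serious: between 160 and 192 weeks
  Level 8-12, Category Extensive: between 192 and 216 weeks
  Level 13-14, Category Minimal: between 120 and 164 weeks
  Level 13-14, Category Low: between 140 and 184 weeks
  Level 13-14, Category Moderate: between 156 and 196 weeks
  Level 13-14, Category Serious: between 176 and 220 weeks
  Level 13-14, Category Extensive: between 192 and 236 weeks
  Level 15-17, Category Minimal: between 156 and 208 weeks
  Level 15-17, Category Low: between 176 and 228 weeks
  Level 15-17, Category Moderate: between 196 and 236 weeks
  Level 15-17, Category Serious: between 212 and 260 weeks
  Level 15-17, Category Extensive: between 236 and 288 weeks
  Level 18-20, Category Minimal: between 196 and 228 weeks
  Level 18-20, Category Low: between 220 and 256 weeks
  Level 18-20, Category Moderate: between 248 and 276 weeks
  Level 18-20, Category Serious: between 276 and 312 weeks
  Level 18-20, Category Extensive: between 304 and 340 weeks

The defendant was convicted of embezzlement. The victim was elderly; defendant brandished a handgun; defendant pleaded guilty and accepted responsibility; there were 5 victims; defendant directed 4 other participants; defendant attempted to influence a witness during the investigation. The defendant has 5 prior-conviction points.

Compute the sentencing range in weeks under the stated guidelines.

220-256 weeks

Base offense level for embezzlement: 9.
R1 applies: 9 + 3 = 12.
R2 applies (level before this adjustment is 12 ≥ 9, so +6): 12 + 6 = 18.
R3 does not apply.
R4 applies (level before this adjustment is 18 ≥ 13, so +3): 18 + 3 = 21.
R6 does not apply.
R7 applies: 21 − 3 = 18.
R8 applies: 18 + 2 = 20.
Final offense level: 20.
Criminal history: 5 prior points → Category Low (5-7).
Level 20 falls in the 18-20 band.
Grid: Level 18-20 × Category Low = 220-256 weeks.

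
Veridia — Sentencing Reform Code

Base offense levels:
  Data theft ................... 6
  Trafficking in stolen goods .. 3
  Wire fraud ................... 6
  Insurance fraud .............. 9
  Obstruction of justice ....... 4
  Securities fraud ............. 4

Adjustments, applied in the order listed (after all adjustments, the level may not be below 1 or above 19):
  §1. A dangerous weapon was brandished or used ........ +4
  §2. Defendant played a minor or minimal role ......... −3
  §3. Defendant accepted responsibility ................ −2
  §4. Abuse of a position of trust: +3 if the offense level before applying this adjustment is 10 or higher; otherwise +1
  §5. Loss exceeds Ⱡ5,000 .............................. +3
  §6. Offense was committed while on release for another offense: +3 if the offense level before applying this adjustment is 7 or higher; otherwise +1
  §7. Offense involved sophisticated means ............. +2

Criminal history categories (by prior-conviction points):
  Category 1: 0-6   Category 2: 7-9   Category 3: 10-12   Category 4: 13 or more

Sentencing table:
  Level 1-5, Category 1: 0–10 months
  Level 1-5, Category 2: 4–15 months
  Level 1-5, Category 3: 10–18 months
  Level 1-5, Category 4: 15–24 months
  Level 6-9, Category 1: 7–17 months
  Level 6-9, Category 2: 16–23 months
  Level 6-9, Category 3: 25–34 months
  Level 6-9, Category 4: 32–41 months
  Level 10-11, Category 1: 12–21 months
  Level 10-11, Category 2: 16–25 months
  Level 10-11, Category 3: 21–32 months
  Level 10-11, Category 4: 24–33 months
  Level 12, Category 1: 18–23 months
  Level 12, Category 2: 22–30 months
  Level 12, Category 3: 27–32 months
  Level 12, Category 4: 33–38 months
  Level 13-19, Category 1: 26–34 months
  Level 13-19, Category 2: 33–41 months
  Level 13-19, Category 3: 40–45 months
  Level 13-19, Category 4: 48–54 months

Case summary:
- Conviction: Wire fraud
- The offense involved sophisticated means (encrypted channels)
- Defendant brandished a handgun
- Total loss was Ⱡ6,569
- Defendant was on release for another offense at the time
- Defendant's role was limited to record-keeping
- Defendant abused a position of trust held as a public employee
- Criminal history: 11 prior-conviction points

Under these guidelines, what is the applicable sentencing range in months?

Base offense level for wire fraud: 6.
§1 applies: 6 + 4 = 10.
§2 applies: 10 − 3 = 7.
§4 applies (level before this adjustment is 7 < 10, so +1): 7 + 1 = 8.
§5 applies: 8 + 3 = 11.
§6 applies (level before this adjustment is 11 ≥ 7, so +3): 11 + 3 = 14.
§7 applies: 14 + 2 = 16.
Final offense level: 16.
Criminal history: 11 prior points → Category 3 (10-12).
Level 16 falls in the 13-19 band.
Grid: Level 13-19 × Category 3 = 40-45 months.

40-45 months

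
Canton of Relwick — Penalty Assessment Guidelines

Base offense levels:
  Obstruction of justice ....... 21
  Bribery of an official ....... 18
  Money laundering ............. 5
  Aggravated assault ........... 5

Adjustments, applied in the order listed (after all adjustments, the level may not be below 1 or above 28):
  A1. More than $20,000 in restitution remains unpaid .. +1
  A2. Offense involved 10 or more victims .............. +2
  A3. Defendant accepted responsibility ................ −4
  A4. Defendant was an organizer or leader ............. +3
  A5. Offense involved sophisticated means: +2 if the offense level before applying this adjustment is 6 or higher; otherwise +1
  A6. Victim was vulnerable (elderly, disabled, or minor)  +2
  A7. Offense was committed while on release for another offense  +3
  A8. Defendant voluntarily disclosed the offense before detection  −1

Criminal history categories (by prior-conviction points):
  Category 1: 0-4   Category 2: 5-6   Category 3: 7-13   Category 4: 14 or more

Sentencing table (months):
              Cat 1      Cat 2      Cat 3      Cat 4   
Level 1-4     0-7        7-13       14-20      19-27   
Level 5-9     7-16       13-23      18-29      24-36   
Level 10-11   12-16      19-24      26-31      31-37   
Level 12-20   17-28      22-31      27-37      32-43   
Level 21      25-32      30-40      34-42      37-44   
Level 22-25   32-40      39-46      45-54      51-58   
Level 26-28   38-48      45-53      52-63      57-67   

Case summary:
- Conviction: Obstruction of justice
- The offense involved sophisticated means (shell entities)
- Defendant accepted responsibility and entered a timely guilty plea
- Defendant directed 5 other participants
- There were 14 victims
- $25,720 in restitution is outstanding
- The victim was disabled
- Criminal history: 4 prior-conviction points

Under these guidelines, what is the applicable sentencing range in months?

Base offense level for obstruction of justice: 21.
A1 applies: 21 + 1 = 22.
A2 applies: 22 + 2 = 24.
A3 applies: 24 − 4 = 20.
A4 applies: 20 + 3 = 23.
A5 applies (level before this adjustment is 23 ≥ 6, so +2): 23 + 2 = 25.
A6 applies: 25 + 2 = 27.
A7 does not apply.
A8 does not apply.
Final offense level: 27.
Criminal history: 4 prior points → Category 1 (0-4).
Level 27 falls in the 26-28 band.
Grid: Level 26-28 × Category 1 = 38-48 months.

38-48 months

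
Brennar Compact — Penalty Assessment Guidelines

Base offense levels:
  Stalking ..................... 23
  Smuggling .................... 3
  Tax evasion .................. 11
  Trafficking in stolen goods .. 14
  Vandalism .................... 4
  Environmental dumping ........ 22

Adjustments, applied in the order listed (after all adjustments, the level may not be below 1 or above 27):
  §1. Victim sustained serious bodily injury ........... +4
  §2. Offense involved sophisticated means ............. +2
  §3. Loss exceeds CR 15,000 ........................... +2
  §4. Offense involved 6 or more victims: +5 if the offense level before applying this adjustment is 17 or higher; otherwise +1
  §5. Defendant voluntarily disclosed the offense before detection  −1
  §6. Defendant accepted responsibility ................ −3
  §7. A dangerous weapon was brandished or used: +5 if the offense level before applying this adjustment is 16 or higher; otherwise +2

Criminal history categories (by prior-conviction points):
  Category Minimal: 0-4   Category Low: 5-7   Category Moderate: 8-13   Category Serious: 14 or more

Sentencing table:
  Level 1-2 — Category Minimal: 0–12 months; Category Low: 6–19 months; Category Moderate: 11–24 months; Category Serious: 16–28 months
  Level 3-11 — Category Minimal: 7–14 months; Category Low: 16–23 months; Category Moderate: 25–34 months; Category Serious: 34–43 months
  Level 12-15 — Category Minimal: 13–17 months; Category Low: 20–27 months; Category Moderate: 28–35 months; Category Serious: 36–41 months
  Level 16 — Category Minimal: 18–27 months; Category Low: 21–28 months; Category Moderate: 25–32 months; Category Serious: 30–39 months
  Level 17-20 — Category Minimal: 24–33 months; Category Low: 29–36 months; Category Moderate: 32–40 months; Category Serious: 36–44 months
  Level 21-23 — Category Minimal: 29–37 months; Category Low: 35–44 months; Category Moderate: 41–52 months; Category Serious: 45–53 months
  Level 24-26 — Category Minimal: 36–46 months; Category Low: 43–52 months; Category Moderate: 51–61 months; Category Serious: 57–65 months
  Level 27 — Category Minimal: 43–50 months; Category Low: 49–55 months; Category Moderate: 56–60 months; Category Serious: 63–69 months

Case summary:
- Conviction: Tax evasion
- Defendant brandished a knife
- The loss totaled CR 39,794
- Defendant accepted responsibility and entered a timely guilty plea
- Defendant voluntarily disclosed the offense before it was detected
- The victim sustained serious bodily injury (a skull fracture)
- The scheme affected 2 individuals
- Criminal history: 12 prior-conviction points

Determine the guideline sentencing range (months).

Base offense level for tax evasion: 11.
§1 applies: 11 + 4 = 15.
§3 applies: 15 + 2 = 17.
§5 applies: 17 − 1 = 16.
§6 applies: 16 − 3 = 13.
§7 applies (level before this adjustment is 13 < 16, so +2): 13 + 2 = 15.
Final offense level: 15.
Criminal history: 12 prior points → Category Moderate (8-13).
Level 15 falls in the 12-15 band.
Grid: Level 12-15 × Category Moderate = 28-35 months.

28-35 months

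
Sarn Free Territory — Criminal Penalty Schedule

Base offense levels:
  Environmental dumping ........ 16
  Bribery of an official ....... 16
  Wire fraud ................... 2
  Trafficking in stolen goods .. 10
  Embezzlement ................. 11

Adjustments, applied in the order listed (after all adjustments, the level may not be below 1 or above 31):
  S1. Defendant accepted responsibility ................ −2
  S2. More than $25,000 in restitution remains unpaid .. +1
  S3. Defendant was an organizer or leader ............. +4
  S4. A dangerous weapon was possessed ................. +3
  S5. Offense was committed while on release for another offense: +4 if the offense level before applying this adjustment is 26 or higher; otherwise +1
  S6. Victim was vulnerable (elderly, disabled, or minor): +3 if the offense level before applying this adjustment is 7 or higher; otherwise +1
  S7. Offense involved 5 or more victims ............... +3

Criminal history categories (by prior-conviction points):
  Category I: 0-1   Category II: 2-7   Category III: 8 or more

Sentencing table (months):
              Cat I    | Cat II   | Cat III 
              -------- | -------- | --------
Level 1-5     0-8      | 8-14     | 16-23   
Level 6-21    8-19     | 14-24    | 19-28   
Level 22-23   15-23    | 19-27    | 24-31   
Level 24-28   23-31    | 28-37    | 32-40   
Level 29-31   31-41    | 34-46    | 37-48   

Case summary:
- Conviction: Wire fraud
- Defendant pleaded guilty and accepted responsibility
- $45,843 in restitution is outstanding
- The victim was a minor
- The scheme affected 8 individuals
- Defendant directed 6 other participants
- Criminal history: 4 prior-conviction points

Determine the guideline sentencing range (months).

Base offense level for wire fraud: 2.
S1 applies: 2 − 2 = 0.
S2 applies: 0 + 1 = 1.
S3 applies: 1 + 4 = 5.
S5 does not apply.
S6 applies (level before this adjustment is 5 < 7, so +1): 5 + 1 = 6.
S7 applies: 6 + 3 = 9.
Final offense level: 9.
Criminal history: 4 prior points → Category II (2-7).
Level 9 falls in the 6-21 band.
Grid: Level 6-21 × Category II = 14-24 months.

14-24 months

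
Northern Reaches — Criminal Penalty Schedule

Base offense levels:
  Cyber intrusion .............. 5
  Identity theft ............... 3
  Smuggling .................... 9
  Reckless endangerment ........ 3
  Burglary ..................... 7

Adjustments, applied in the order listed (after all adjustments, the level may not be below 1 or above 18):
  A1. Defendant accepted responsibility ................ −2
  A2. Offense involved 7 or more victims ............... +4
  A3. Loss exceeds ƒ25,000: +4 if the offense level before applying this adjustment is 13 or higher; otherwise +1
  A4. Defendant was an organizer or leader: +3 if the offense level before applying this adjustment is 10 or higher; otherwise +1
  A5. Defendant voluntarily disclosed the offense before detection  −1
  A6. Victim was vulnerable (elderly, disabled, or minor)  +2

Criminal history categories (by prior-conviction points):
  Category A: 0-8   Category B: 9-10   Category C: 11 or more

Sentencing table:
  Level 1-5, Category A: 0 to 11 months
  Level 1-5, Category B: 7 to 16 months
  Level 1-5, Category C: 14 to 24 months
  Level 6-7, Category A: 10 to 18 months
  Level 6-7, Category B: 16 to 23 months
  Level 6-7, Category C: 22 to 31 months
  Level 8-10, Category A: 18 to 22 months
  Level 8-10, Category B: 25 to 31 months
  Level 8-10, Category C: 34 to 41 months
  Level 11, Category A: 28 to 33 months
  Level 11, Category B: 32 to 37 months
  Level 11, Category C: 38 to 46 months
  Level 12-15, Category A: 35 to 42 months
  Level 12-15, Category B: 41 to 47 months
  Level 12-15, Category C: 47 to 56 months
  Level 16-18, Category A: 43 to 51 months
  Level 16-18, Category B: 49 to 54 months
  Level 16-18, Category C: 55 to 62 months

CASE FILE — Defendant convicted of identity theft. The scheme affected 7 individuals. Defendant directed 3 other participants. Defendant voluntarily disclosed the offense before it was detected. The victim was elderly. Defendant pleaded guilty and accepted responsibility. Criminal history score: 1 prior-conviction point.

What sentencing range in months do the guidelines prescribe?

10-18 months

Base offense level for identity theft: 3.
A1 applies: 3 − 2 = 1.
A2 applies: 1 + 4 = 5.
A3 does not apply.
A4 applies (level before this adjustment is 5 < 10, so +1): 5 + 1 = 6.
A5 applies: 6 − 1 = 5.
A6 applies: 5 + 2 = 7.
Final offense level: 7.
Criminal history: 1 prior point → Category A (0-8).
Level 7 falls in the 6-7 band.
Grid: Level 6-7 × Category A = 10-18 months.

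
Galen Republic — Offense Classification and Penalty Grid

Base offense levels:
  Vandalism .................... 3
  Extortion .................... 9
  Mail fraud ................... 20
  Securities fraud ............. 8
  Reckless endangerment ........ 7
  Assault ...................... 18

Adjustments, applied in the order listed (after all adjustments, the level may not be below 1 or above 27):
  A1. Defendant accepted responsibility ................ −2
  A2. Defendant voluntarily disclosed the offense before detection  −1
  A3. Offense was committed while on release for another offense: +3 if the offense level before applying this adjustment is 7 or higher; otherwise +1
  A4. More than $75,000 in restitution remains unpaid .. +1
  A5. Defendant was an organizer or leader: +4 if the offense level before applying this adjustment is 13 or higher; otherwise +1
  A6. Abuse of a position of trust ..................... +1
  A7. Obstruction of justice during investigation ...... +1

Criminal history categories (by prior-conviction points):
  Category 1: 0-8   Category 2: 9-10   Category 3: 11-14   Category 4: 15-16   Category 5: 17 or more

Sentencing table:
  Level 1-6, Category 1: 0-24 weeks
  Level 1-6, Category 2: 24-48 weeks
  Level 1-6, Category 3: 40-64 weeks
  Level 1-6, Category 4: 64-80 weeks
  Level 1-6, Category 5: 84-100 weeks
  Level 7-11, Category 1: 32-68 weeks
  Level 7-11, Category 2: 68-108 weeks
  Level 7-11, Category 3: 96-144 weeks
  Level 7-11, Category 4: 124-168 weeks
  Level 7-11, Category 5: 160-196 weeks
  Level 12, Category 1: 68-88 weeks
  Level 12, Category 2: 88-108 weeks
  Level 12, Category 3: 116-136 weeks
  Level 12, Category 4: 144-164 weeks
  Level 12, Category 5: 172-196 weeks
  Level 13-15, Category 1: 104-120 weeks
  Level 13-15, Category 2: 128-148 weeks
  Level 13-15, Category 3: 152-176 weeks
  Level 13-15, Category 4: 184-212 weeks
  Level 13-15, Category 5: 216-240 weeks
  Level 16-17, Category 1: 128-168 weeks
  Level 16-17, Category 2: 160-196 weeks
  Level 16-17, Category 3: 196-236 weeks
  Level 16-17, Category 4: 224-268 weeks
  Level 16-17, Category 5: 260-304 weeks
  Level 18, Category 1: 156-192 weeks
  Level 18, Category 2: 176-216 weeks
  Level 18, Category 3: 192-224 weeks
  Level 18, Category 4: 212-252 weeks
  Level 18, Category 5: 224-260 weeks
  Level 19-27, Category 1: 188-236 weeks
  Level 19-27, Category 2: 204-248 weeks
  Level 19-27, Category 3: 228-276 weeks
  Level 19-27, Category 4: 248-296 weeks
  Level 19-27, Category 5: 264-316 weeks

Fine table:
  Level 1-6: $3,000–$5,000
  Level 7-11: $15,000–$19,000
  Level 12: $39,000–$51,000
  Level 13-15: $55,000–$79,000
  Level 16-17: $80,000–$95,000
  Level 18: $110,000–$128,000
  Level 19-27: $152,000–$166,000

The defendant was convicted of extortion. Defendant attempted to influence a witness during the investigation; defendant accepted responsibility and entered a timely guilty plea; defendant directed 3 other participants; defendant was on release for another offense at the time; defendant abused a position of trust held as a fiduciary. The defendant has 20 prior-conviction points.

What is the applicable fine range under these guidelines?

$55,000–$79,000

Base offense level for extortion: 9.
A1 applies: 9 − 2 = 7.
A3 applies (level before this adjustment is 7 ≥ 7, so +3): 7 + 3 = 10.
A4 does not apply.
A5 applies (level before this adjustment is 10 < 13, so +1): 10 + 1 = 11.
A6 applies: 11 + 1 = 12.
A7 applies: 12 + 1 = 13.
Final offense level: 13.
Level 13 falls in the 13-15 band.
Fine table: Level 13-15 → $55,000–$79,000.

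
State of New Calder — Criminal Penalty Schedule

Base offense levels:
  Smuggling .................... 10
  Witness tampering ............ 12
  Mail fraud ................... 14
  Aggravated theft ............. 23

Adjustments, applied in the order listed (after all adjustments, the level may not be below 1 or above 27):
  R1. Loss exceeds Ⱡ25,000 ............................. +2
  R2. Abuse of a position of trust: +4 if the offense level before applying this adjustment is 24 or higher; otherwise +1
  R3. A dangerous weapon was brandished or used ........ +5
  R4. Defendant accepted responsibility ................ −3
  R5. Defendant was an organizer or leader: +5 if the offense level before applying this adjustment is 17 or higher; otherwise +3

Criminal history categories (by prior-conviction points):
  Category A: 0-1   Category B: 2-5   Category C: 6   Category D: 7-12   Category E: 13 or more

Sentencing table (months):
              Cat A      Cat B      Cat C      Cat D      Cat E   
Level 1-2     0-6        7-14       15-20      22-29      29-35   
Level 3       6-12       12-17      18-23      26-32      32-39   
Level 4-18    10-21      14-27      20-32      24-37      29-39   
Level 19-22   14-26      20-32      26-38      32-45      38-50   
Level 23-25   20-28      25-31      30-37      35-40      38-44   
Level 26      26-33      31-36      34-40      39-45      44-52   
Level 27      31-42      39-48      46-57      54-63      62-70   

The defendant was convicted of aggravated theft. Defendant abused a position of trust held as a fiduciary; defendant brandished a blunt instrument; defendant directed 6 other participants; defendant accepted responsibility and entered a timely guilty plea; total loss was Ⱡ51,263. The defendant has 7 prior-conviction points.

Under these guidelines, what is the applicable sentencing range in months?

54-63 months

Base offense level for aggravated theft: 23.
R1 applies: 23 + 2 = 25.
R2 applies (level before this adjustment is 25 ≥ 24, so +4): 25 + 4 = 29.
R3 applies: 29 + 5 = 34.
R4 applies: 34 − 3 = 31.
R5 applies (level before this adjustment is 31 ≥ 17, so +5): 31 + 5 = 36.
Level 36 exceeds the maximum of 27; capped at 27.
Final offense level: 27.
Criminal history: 7 prior points → Category D (7-12).
Level 27 falls in the 27 band.
Grid: Level 27 × Category D = 54-63 months.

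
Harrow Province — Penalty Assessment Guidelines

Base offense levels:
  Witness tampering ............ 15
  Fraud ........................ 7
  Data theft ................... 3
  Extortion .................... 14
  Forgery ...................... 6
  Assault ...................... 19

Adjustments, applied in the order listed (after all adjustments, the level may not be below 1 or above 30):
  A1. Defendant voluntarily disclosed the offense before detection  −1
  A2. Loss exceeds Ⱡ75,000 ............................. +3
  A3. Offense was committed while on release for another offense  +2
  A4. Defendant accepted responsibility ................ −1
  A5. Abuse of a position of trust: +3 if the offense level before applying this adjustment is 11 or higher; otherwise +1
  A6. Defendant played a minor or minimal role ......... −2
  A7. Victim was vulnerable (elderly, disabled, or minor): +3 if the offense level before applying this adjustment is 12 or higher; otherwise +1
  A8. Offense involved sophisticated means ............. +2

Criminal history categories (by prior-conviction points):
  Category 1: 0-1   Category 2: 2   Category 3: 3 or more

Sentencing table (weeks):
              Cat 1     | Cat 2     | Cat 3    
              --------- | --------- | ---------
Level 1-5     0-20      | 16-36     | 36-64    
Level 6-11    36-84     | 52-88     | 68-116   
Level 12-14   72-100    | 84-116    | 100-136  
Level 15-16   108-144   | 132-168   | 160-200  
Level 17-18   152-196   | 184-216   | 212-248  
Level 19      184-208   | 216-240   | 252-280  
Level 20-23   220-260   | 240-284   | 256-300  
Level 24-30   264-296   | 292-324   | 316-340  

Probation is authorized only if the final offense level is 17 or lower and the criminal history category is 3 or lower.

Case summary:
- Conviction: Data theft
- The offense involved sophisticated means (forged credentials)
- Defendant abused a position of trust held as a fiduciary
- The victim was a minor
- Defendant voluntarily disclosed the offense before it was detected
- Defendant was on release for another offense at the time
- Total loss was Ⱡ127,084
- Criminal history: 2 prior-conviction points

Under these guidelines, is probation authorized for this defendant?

Yes

Base offense level for data theft: 3.
A1 applies: 3 − 1 = 2.
A2 applies: 2 + 3 = 5.
A3 applies: 5 + 2 = 7.
A4 does not apply.
A5 applies (level before this adjustment is 7 < 11, so +1): 7 + 1 = 8.
A7 applies (level before this adjustment is 8 < 12, so +1): 8 + 1 = 9.
A8 applies: 9 + 2 = 11.
Final offense level: 11.
Criminal history: 2 prior points → Category 2 (2).
Level 11 falls in the 6-11 band.
Grid: Level 6-11 × Category 2 = 52-88 weeks.
Probation check: level 11 ≤ 17 and category 2 ≤ 3 → eligible.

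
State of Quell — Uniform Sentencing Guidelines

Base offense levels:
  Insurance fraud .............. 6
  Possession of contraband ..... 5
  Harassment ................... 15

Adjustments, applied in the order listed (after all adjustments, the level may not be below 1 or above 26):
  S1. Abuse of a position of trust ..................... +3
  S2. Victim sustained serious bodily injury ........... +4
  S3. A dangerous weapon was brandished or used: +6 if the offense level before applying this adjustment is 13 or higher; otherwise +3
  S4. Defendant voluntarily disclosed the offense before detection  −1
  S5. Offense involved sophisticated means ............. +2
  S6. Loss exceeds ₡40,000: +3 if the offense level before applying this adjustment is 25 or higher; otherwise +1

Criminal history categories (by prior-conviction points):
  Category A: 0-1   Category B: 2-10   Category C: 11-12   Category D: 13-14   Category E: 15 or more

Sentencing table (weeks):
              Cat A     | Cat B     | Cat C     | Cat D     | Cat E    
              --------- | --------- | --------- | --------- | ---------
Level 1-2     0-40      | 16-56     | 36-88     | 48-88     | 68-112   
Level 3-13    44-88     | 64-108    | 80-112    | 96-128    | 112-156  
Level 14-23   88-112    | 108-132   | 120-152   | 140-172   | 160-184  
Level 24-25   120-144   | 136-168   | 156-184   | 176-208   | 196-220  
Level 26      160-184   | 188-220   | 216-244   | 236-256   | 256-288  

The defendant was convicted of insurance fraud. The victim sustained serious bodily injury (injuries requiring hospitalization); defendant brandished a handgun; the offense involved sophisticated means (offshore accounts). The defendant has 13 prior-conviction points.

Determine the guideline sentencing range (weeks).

Base offense level for insurance fraud: 6.
S1 does not apply.
S2 applies: 6 + 4 = 10.
S3 applies (level before this adjustment is 10 < 13, so +3): 10 + 3 = 13.
S4 does not apply.
S5 applies: 13 + 2 = 15.
Final offense level: 15.
Criminal history: 13 prior points → Category D (13-14).
Level 15 falls in the 14-23 band.
Grid: Level 14-23 × Category D = 140-172 weeks.

140-172 weeks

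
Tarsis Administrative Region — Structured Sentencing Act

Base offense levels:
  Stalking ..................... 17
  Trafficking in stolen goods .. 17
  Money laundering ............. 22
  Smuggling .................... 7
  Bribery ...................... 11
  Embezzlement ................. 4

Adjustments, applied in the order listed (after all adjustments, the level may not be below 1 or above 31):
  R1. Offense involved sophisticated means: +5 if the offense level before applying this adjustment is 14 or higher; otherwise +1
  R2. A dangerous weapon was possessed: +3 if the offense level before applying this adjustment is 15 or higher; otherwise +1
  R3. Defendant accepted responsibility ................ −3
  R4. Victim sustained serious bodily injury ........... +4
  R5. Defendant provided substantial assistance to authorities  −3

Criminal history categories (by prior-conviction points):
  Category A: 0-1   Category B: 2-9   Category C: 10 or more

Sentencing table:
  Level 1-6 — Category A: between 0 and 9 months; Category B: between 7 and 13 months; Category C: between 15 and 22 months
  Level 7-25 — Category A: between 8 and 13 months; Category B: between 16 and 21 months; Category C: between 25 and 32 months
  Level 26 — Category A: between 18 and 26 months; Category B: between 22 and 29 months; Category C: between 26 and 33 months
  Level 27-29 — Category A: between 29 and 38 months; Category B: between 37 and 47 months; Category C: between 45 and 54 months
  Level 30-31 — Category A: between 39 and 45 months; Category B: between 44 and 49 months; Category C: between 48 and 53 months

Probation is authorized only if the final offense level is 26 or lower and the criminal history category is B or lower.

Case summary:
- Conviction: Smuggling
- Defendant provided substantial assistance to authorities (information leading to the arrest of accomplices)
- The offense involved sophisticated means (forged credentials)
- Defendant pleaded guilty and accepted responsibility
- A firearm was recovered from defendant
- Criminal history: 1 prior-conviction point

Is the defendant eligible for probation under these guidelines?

Base offense level for smuggling: 7.
R1 applies (level before this adjustment is 7 < 14, so +1): 7 + 1 = 8.
R2 applies (level before this adjustment is 8 < 15, so +1): 8 + 1 = 9.
R3 applies: 9 − 3 = 6.
R5 applies: 6 − 3 = 3.
Final offense level: 3.
Criminal history: 1 prior point → Category A (0-1).
Level 3 falls in the 1-6 band.
Grid: Level 1-6 × Category A = 0-9 months.
Probation check: level 3 ≤ 26 and category A ≤ B → eligible.

Yes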